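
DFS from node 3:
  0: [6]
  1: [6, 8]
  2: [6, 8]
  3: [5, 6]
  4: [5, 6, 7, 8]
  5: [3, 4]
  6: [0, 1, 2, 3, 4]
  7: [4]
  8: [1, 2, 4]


Visit 3, push [6, 5]
Visit 5, push [4]
Visit 4, push [8, 7, 6]
Visit 6, push [2, 1, 0]
Visit 0, push []
Visit 1, push [8]
Visit 8, push [2]
Visit 2, push []
Visit 7, push []

DFS order: [3, 5, 4, 6, 0, 1, 8, 2, 7]


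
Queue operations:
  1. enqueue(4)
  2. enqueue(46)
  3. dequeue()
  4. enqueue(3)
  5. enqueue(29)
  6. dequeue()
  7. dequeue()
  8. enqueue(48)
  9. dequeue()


enqueue(4) -> [4]
enqueue(46) -> [4, 46]
dequeue()->4, [46]
enqueue(3) -> [46, 3]
enqueue(29) -> [46, 3, 29]
dequeue()->46, [3, 29]
dequeue()->3, [29]
enqueue(48) -> [29, 48]
dequeue()->29, [48]

Final queue: [48]


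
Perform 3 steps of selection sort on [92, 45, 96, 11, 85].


Initial: [92, 45, 96, 11, 85]
Step 1: min=11 at 3
  Swap: [11, 45, 96, 92, 85]
Step 2: min=45 at 1
  Swap: [11, 45, 96, 92, 85]
Step 3: min=85 at 4
  Swap: [11, 45, 85, 92, 96]

After 3 steps: [11, 45, 85, 92, 96]


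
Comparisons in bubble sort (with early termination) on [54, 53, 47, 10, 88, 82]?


Algorithm: bubble sort (with early termination)
Input: [54, 53, 47, 10, 88, 82]
Sorted: [10, 47, 53, 54, 82, 88]

14


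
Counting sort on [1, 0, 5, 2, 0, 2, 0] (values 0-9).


Input: [1, 0, 5, 2, 0, 2, 0]
Counts: [3, 1, 2, 0, 0, 1, 0, 0, 0, 0]

Sorted: [0, 0, 0, 1, 2, 2, 5]


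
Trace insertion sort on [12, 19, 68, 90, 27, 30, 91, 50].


Initial: [12, 19, 68, 90, 27, 30, 91, 50]
Insert 19: [12, 19, 68, 90, 27, 30, 91, 50]
Insert 68: [12, 19, 68, 90, 27, 30, 91, 50]
Insert 90: [12, 19, 68, 90, 27, 30, 91, 50]
Insert 27: [12, 19, 27, 68, 90, 30, 91, 50]
Insert 30: [12, 19, 27, 30, 68, 90, 91, 50]
Insert 91: [12, 19, 27, 30, 68, 90, 91, 50]
Insert 50: [12, 19, 27, 30, 50, 68, 90, 91]

Sorted: [12, 19, 27, 30, 50, 68, 90, 91]


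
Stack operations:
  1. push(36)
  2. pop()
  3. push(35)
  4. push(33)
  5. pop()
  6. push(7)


push(36) -> [36]
pop()->36, []
push(35) -> [35]
push(33) -> [35, 33]
pop()->33, [35]
push(7) -> [35, 7]

Final stack: [35, 7]


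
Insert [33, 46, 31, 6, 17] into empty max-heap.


Insert 33: [33]
Insert 46: [46, 33]
Insert 31: [46, 33, 31]
Insert 6: [46, 33, 31, 6]
Insert 17: [46, 33, 31, 6, 17]

Final heap: [46, 33, 31, 6, 17]


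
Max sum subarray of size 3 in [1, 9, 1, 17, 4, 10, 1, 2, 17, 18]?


[0:3]: 11
[1:4]: 27
[2:5]: 22
[3:6]: 31
[4:7]: 15
[5:8]: 13
[6:9]: 20
[7:10]: 37

Max: 37 at [7:10]


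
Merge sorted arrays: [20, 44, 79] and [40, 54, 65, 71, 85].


Take 20 from A
Take 40 from B
Take 44 from A
Take 54 from B
Take 65 from B
Take 71 from B
Take 79 from A

Merged: [20, 40, 44, 54, 65, 71, 79, 85]


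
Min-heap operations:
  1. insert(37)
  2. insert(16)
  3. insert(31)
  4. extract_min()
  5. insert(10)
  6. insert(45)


insert(37) -> [37]
insert(16) -> [16, 37]
insert(31) -> [16, 37, 31]
extract_min()->16, [31, 37]
insert(10) -> [10, 37, 31]
insert(45) -> [10, 37, 31, 45]

Final heap: [10, 37, 31, 45]


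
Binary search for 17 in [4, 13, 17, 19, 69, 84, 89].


Step 1: lo=0, hi=6, mid=3, val=19
Step 2: lo=0, hi=2, mid=1, val=13
Step 3: lo=2, hi=2, mid=2, val=17

Found at index 2


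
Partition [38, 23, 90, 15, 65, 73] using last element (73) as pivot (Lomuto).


Pivot: 73
  38 <= 73: advance i (no swap)
  23 <= 73: advance i (no swap)
  15 <= 73: swap -> [38, 23, 15, 90, 65, 73]
  65 <= 73: swap -> [38, 23, 15, 65, 90, 73]
Place pivot at 4: [38, 23, 15, 65, 73, 90]

Partitioned: [38, 23, 15, 65, 73, 90]


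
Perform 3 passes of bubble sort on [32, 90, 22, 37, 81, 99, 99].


Initial: [32, 90, 22, 37, 81, 99, 99]
Pass 1: [32, 22, 37, 81, 90, 99, 99] (3 swaps)
Pass 2: [22, 32, 37, 81, 90, 99, 99] (1 swaps)
Pass 3: [22, 32, 37, 81, 90, 99, 99] (0 swaps)

After 3 passes: [22, 32, 37, 81, 90, 99, 99]


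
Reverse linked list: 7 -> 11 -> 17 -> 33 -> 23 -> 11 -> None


Step 1: curr=7, set curr.next=prev(None) | reversed so far: 7
Step 2: curr=11, set curr.next=prev(7) | reversed so far: 11 -> 7
Step 3: curr=17, set curr.next=prev(11) | reversed so far: 17 -> 11 -> 7
Step 4: curr=33, set curr.next=prev(17) | reversed so far: 33 -> 17 -> 11 -> 7
Step 5: curr=23, set curr.next=prev(33) | reversed so far: 23 -> 33 -> 17 -> 11 -> 7
Step 6: curr=11, set curr.next=prev(23) | reversed so far: 11 -> 23 -> 33 -> 17 -> 11 -> 7

11 -> 23 -> 33 -> 17 -> 11 -> 7 -> None


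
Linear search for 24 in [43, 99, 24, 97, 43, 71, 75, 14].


i=0: 43!=24
i=1: 99!=24
i=2: 24==24 found!

Found at 2, 3 comps


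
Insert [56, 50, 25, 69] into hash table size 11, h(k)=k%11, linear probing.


Insert 56: h=1 -> slot 1
Insert 50: h=6 -> slot 6
Insert 25: h=3 -> slot 3
Insert 69: h=3, 1 probes -> slot 4

Table: [None, 56, None, 25, 69, None, 50, None, None, None, None]


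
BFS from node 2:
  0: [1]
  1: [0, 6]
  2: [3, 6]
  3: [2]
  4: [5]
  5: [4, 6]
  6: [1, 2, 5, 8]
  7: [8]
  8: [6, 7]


Visit 2, enqueue [3, 6]
Visit 3, enqueue []
Visit 6, enqueue [1, 5, 8]
Visit 1, enqueue [0]
Visit 5, enqueue [4]
Visit 8, enqueue [7]
Visit 0, enqueue []
Visit 4, enqueue []
Visit 7, enqueue []

BFS order: [2, 3, 6, 1, 5, 8, 0, 4, 7]


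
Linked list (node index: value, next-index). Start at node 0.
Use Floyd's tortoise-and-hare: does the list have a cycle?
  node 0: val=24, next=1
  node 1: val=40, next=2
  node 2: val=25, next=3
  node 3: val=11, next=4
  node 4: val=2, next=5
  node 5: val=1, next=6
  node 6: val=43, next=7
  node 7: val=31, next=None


Floyd's tortoise (slow, +1) and hare (fast, +2):
  init: slow=0, fast=0
  step 1: slow=1, fast=2
  step 2: slow=2, fast=4
  step 3: slow=3, fast=6
  step 4: fast 6->7->None, no cycle

Cycle: no


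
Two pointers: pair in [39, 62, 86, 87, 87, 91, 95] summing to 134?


lo=0(39)+hi=6(95)=134

Yes: 39+95=134


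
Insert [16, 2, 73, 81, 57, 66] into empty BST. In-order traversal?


Insert 16: root
Insert 2: L from 16
Insert 73: R from 16
Insert 81: R from 16 -> R from 73
Insert 57: R from 16 -> L from 73
Insert 66: R from 16 -> L from 73 -> R from 57

In-order: [2, 16, 57, 66, 73, 81]


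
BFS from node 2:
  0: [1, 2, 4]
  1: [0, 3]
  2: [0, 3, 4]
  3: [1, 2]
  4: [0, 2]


Visit 2, enqueue [0, 3, 4]
Visit 0, enqueue [1]
Visit 3, enqueue []
Visit 4, enqueue []
Visit 1, enqueue []

BFS order: [2, 0, 3, 4, 1]


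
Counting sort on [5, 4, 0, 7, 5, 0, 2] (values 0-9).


Input: [5, 4, 0, 7, 5, 0, 2]
Counts: [2, 0, 1, 0, 1, 2, 0, 1, 0, 0]

Sorted: [0, 0, 2, 4, 5, 5, 7]


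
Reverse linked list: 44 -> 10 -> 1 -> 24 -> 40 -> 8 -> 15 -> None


Step 1: curr=44, set curr.next=prev(None) | reversed so far: 44
Step 2: curr=10, set curr.next=prev(44) | reversed so far: 10 -> 44
Step 3: curr=1, set curr.next=prev(10) | reversed so far: 1 -> 10 -> 44
Step 4: curr=24, set curr.next=prev(1) | reversed so far: 24 -> 1 -> 10 -> 44
Step 5: curr=40, set curr.next=prev(24) | reversed so far: 40 -> 24 -> 1 -> 10 -> 44
Step 6: curr=8, set curr.next=prev(40) | reversed so far: 8 -> 40 -> 24 -> 1 -> 10 -> 44
Step 7: curr=15, set curr.next=prev(8) | reversed so far: 15 -> 8 -> 40 -> 24 -> 1 -> 10 -> 44

15 -> 8 -> 40 -> 24 -> 1 -> 10 -> 44 -> None


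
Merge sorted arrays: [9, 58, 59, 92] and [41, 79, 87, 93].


Take 9 from A
Take 41 from B
Take 58 from A
Take 59 from A
Take 79 from B
Take 87 from B
Take 92 from A

Merged: [9, 41, 58, 59, 79, 87, 92, 93]


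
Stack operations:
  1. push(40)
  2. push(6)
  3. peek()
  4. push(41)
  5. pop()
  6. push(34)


push(40) -> [40]
push(6) -> [40, 6]
peek()->6
push(41) -> [40, 6, 41]
pop()->41, [40, 6]
push(34) -> [40, 6, 34]

Final stack: [40, 6, 34]


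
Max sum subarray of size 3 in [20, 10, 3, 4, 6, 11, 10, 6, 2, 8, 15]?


[0:3]: 33
[1:4]: 17
[2:5]: 13
[3:6]: 21
[4:7]: 27
[5:8]: 27
[6:9]: 18
[7:10]: 16
[8:11]: 25

Max: 33 at [0:3]


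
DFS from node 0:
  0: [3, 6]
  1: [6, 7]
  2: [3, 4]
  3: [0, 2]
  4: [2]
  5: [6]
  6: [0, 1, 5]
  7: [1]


Visit 0, push [6, 3]
Visit 3, push [2]
Visit 2, push [4]
Visit 4, push []
Visit 6, push [5, 1]
Visit 1, push [7]
Visit 7, push []
Visit 5, push []

DFS order: [0, 3, 2, 4, 6, 1, 7, 5]


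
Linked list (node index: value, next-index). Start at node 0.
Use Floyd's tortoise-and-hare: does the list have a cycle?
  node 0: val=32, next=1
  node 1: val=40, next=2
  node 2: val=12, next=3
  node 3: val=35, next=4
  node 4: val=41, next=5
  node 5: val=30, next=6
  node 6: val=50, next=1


Floyd's tortoise (slow, +1) and hare (fast, +2):
  init: slow=0, fast=0
  step 1: slow=1, fast=2
  step 2: slow=2, fast=4
  step 3: slow=3, fast=6
  step 4: slow=4, fast=2
  step 5: slow=5, fast=4
  step 6: slow=6, fast=6
  slow == fast at node 6: cycle detected

Cycle: yes


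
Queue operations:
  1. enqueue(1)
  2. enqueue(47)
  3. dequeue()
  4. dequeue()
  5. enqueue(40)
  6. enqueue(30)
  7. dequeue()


enqueue(1) -> [1]
enqueue(47) -> [1, 47]
dequeue()->1, [47]
dequeue()->47, []
enqueue(40) -> [40]
enqueue(30) -> [40, 30]
dequeue()->40, [30]

Final queue: [30]


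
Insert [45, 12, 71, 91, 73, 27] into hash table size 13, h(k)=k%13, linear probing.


Insert 45: h=6 -> slot 6
Insert 12: h=12 -> slot 12
Insert 71: h=6, 1 probes -> slot 7
Insert 91: h=0 -> slot 0
Insert 73: h=8 -> slot 8
Insert 27: h=1 -> slot 1

Table: [91, 27, None, None, None, None, 45, 71, 73, None, None, None, 12]


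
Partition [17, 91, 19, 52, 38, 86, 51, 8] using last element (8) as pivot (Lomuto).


Pivot: 8
Place pivot at 0: [8, 91, 19, 52, 38, 86, 51, 17]

Partitioned: [8, 91, 19, 52, 38, 86, 51, 17]


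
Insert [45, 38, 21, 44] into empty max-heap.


Insert 45: [45]
Insert 38: [45, 38]
Insert 21: [45, 38, 21]
Insert 44: [45, 44, 21, 38]

Final heap: [45, 44, 21, 38]


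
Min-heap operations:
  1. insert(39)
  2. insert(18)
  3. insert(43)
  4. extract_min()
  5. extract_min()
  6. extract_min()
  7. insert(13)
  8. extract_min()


insert(39) -> [39]
insert(18) -> [18, 39]
insert(43) -> [18, 39, 43]
extract_min()->18, [39, 43]
extract_min()->39, [43]
extract_min()->43, []
insert(13) -> [13]
extract_min()->13, []

Final heap: []


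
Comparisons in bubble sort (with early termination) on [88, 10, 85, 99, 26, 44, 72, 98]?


Algorithm: bubble sort (with early termination)
Input: [88, 10, 85, 99, 26, 44, 72, 98]
Sorted: [10, 26, 44, 72, 85, 88, 98, 99]

22


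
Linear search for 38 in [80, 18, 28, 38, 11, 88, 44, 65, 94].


i=0: 80!=38
i=1: 18!=38
i=2: 28!=38
i=3: 38==38 found!

Found at 3, 4 comps


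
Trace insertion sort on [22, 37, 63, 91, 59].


Initial: [22, 37, 63, 91, 59]
Insert 37: [22, 37, 63, 91, 59]
Insert 63: [22, 37, 63, 91, 59]
Insert 91: [22, 37, 63, 91, 59]
Insert 59: [22, 37, 59, 63, 91]

Sorted: [22, 37, 59, 63, 91]


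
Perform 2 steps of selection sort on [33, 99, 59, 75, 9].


Initial: [33, 99, 59, 75, 9]
Step 1: min=9 at 4
  Swap: [9, 99, 59, 75, 33]
Step 2: min=33 at 4
  Swap: [9, 33, 59, 75, 99]

After 2 steps: [9, 33, 59, 75, 99]


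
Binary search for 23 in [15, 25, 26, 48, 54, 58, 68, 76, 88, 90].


Step 1: lo=0, hi=9, mid=4, val=54
Step 2: lo=0, hi=3, mid=1, val=25
Step 3: lo=0, hi=0, mid=0, val=15

Not found


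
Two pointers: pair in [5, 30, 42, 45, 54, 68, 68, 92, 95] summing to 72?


lo=0(5)+hi=8(95)=100
lo=0(5)+hi=7(92)=97
lo=0(5)+hi=6(68)=73
lo=0(5)+hi=5(68)=73
lo=0(5)+hi=4(54)=59
lo=1(30)+hi=4(54)=84
lo=1(30)+hi=3(45)=75
lo=1(30)+hi=2(42)=72

Yes: 30+42=72


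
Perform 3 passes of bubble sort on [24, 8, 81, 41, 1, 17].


Initial: [24, 8, 81, 41, 1, 17]
Pass 1: [8, 24, 41, 1, 17, 81] (4 swaps)
Pass 2: [8, 24, 1, 17, 41, 81] (2 swaps)
Pass 3: [8, 1, 17, 24, 41, 81] (2 swaps)

After 3 passes: [8, 1, 17, 24, 41, 81]


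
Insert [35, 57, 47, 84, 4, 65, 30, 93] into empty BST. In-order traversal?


Insert 35: root
Insert 57: R from 35
Insert 47: R from 35 -> L from 57
Insert 84: R from 35 -> R from 57
Insert 4: L from 35
Insert 65: R from 35 -> R from 57 -> L from 84
Insert 30: L from 35 -> R from 4
Insert 93: R from 35 -> R from 57 -> R from 84

In-order: [4, 30, 35, 47, 57, 65, 84, 93]


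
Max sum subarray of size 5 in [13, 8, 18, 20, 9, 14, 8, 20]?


[0:5]: 68
[1:6]: 69
[2:7]: 69
[3:8]: 71

Max: 71 at [3:8]


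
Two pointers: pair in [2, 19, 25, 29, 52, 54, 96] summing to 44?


lo=0(2)+hi=6(96)=98
lo=0(2)+hi=5(54)=56
lo=0(2)+hi=4(52)=54
lo=0(2)+hi=3(29)=31
lo=1(19)+hi=3(29)=48
lo=1(19)+hi=2(25)=44

Yes: 19+25=44


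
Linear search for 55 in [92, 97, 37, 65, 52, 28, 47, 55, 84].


i=0: 92!=55
i=1: 97!=55
i=2: 37!=55
i=3: 65!=55
i=4: 52!=55
i=5: 28!=55
i=6: 47!=55
i=7: 55==55 found!

Found at 7, 8 comps


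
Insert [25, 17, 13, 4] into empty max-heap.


Insert 25: [25]
Insert 17: [25, 17]
Insert 13: [25, 17, 13]
Insert 4: [25, 17, 13, 4]

Final heap: [25, 17, 13, 4]


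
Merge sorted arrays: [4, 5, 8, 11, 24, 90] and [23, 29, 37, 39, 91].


Take 4 from A
Take 5 from A
Take 8 from A
Take 11 from A
Take 23 from B
Take 24 from A
Take 29 from B
Take 37 from B
Take 39 from B
Take 90 from A

Merged: [4, 5, 8, 11, 23, 24, 29, 37, 39, 90, 91]


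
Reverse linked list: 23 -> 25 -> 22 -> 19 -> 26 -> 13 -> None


Step 1: curr=23, set curr.next=prev(None) | reversed so far: 23
Step 2: curr=25, set curr.next=prev(23) | reversed so far: 25 -> 23
Step 3: curr=22, set curr.next=prev(25) | reversed so far: 22 -> 25 -> 23
Step 4: curr=19, set curr.next=prev(22) | reversed so far: 19 -> 22 -> 25 -> 23
Step 5: curr=26, set curr.next=prev(19) | reversed so far: 26 -> 19 -> 22 -> 25 -> 23
Step 6: curr=13, set curr.next=prev(26) | reversed so far: 13 -> 26 -> 19 -> 22 -> 25 -> 23

13 -> 26 -> 19 -> 22 -> 25 -> 23 -> None


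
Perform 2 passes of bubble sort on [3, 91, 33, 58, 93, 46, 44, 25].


Initial: [3, 91, 33, 58, 93, 46, 44, 25]
Pass 1: [3, 33, 58, 91, 46, 44, 25, 93] (5 swaps)
Pass 2: [3, 33, 58, 46, 44, 25, 91, 93] (3 swaps)

After 2 passes: [3, 33, 58, 46, 44, 25, 91, 93]


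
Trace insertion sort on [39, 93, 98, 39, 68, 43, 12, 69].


Initial: [39, 93, 98, 39, 68, 43, 12, 69]
Insert 93: [39, 93, 98, 39, 68, 43, 12, 69]
Insert 98: [39, 93, 98, 39, 68, 43, 12, 69]
Insert 39: [39, 39, 93, 98, 68, 43, 12, 69]
Insert 68: [39, 39, 68, 93, 98, 43, 12, 69]
Insert 43: [39, 39, 43, 68, 93, 98, 12, 69]
Insert 12: [12, 39, 39, 43, 68, 93, 98, 69]
Insert 69: [12, 39, 39, 43, 68, 69, 93, 98]

Sorted: [12, 39, 39, 43, 68, 69, 93, 98]


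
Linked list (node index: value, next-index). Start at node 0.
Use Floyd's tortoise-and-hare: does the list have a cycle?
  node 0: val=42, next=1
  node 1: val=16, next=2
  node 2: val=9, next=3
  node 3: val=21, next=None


Floyd's tortoise (slow, +1) and hare (fast, +2):
  init: slow=0, fast=0
  step 1: slow=1, fast=2
  step 2: fast 2->3->None, no cycle

Cycle: no


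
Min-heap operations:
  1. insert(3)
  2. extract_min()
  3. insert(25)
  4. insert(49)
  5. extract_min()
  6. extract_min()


insert(3) -> [3]
extract_min()->3, []
insert(25) -> [25]
insert(49) -> [25, 49]
extract_min()->25, [49]
extract_min()->49, []

Final heap: []


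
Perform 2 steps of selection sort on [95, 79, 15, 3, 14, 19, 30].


Initial: [95, 79, 15, 3, 14, 19, 30]
Step 1: min=3 at 3
  Swap: [3, 79, 15, 95, 14, 19, 30]
Step 2: min=14 at 4
  Swap: [3, 14, 15, 95, 79, 19, 30]

After 2 steps: [3, 14, 15, 95, 79, 19, 30]


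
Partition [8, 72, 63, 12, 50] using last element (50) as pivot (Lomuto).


Pivot: 50
  8 <= 50: advance i (no swap)
  12 <= 50: swap -> [8, 12, 63, 72, 50]
Place pivot at 2: [8, 12, 50, 72, 63]

Partitioned: [8, 12, 50, 72, 63]


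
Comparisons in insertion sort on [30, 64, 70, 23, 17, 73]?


Algorithm: insertion sort
Input: [30, 64, 70, 23, 17, 73]
Sorted: [17, 23, 30, 64, 70, 73]

10


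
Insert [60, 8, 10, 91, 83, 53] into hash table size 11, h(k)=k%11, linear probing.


Insert 60: h=5 -> slot 5
Insert 8: h=8 -> slot 8
Insert 10: h=10 -> slot 10
Insert 91: h=3 -> slot 3
Insert 83: h=6 -> slot 6
Insert 53: h=9 -> slot 9

Table: [None, None, None, 91, None, 60, 83, None, 8, 53, 10]


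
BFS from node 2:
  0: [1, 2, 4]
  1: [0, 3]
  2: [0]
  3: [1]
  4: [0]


Visit 2, enqueue [0]
Visit 0, enqueue [1, 4]
Visit 1, enqueue [3]
Visit 4, enqueue []
Visit 3, enqueue []

BFS order: [2, 0, 1, 4, 3]


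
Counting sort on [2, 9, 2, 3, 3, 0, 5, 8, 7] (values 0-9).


Input: [2, 9, 2, 3, 3, 0, 5, 8, 7]
Counts: [1, 0, 2, 2, 0, 1, 0, 1, 1, 1]

Sorted: [0, 2, 2, 3, 3, 5, 7, 8, 9]


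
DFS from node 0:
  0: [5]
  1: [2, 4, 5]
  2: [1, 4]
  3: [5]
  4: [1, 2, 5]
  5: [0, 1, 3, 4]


Visit 0, push [5]
Visit 5, push [4, 3, 1]
Visit 1, push [4, 2]
Visit 2, push [4]
Visit 4, push []
Visit 3, push []

DFS order: [0, 5, 1, 2, 4, 3]


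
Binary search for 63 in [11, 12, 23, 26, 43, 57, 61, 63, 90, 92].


Step 1: lo=0, hi=9, mid=4, val=43
Step 2: lo=5, hi=9, mid=7, val=63

Found at index 7


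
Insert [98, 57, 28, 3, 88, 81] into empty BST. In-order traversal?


Insert 98: root
Insert 57: L from 98
Insert 28: L from 98 -> L from 57
Insert 3: L from 98 -> L from 57 -> L from 28
Insert 88: L from 98 -> R from 57
Insert 81: L from 98 -> R from 57 -> L from 88

In-order: [3, 28, 57, 81, 88, 98]


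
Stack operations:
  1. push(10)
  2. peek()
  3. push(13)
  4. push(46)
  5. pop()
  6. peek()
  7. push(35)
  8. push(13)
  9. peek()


push(10) -> [10]
peek()->10
push(13) -> [10, 13]
push(46) -> [10, 13, 46]
pop()->46, [10, 13]
peek()->13
push(35) -> [10, 13, 35]
push(13) -> [10, 13, 35, 13]
peek()->13

Final stack: [10, 13, 35, 13]


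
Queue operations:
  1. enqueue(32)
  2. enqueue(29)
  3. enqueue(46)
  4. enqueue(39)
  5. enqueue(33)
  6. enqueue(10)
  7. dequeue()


enqueue(32) -> [32]
enqueue(29) -> [32, 29]
enqueue(46) -> [32, 29, 46]
enqueue(39) -> [32, 29, 46, 39]
enqueue(33) -> [32, 29, 46, 39, 33]
enqueue(10) -> [32, 29, 46, 39, 33, 10]
dequeue()->32, [29, 46, 39, 33, 10]

Final queue: [29, 46, 39, 33, 10]


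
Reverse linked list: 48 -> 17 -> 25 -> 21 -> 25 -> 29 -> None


Step 1: curr=48, set curr.next=prev(None) | reversed so far: 48
Step 2: curr=17, set curr.next=prev(48) | reversed so far: 17 -> 48
Step 3: curr=25, set curr.next=prev(17) | reversed so far: 25 -> 17 -> 48
Step 4: curr=21, set curr.next=prev(25) | reversed so far: 21 -> 25 -> 17 -> 48
Step 5: curr=25, set curr.next=prev(21) | reversed so far: 25 -> 21 -> 25 -> 17 -> 48
Step 6: curr=29, set curr.next=prev(25) | reversed so far: 29 -> 25 -> 21 -> 25 -> 17 -> 48

29 -> 25 -> 21 -> 25 -> 17 -> 48 -> None


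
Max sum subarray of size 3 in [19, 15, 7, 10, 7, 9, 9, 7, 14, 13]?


[0:3]: 41
[1:4]: 32
[2:5]: 24
[3:6]: 26
[4:7]: 25
[5:8]: 25
[6:9]: 30
[7:10]: 34

Max: 41 at [0:3]


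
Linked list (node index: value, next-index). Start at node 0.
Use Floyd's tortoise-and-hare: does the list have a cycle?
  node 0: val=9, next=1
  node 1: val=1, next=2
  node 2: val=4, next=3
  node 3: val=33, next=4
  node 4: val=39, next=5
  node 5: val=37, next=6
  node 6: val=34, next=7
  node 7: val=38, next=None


Floyd's tortoise (slow, +1) and hare (fast, +2):
  init: slow=0, fast=0
  step 1: slow=1, fast=2
  step 2: slow=2, fast=4
  step 3: slow=3, fast=6
  step 4: fast 6->7->None, no cycle

Cycle: no


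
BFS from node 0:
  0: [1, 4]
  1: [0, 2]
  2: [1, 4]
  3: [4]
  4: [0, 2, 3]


Visit 0, enqueue [1, 4]
Visit 1, enqueue [2]
Visit 4, enqueue [3]
Visit 2, enqueue []
Visit 3, enqueue []

BFS order: [0, 1, 4, 2, 3]


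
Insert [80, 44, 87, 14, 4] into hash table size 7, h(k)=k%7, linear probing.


Insert 80: h=3 -> slot 3
Insert 44: h=2 -> slot 2
Insert 87: h=3, 1 probes -> slot 4
Insert 14: h=0 -> slot 0
Insert 4: h=4, 1 probes -> slot 5

Table: [14, None, 44, 80, 87, 4, None]


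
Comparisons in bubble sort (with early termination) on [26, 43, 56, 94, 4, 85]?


Algorithm: bubble sort (with early termination)
Input: [26, 43, 56, 94, 4, 85]
Sorted: [4, 26, 43, 56, 85, 94]

15


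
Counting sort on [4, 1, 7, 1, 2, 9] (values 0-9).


Input: [4, 1, 7, 1, 2, 9]
Counts: [0, 2, 1, 0, 1, 0, 0, 1, 0, 1]

Sorted: [1, 1, 2, 4, 7, 9]


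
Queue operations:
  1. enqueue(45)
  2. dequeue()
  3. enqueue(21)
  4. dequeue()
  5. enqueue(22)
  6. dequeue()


enqueue(45) -> [45]
dequeue()->45, []
enqueue(21) -> [21]
dequeue()->21, []
enqueue(22) -> [22]
dequeue()->22, []

Final queue: []


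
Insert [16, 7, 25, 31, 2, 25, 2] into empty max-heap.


Insert 16: [16]
Insert 7: [16, 7]
Insert 25: [25, 7, 16]
Insert 31: [31, 25, 16, 7]
Insert 2: [31, 25, 16, 7, 2]
Insert 25: [31, 25, 25, 7, 2, 16]
Insert 2: [31, 25, 25, 7, 2, 16, 2]

Final heap: [31, 25, 25, 7, 2, 16, 2]


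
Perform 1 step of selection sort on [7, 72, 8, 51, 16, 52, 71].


Initial: [7, 72, 8, 51, 16, 52, 71]
Step 1: min=7 at 0
  Swap: [7, 72, 8, 51, 16, 52, 71]

After 1 step: [7, 72, 8, 51, 16, 52, 71]


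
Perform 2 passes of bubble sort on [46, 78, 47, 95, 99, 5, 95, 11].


Initial: [46, 78, 47, 95, 99, 5, 95, 11]
Pass 1: [46, 47, 78, 95, 5, 95, 11, 99] (4 swaps)
Pass 2: [46, 47, 78, 5, 95, 11, 95, 99] (2 swaps)

After 2 passes: [46, 47, 78, 5, 95, 11, 95, 99]


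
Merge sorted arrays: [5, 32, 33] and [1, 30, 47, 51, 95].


Take 1 from B
Take 5 from A
Take 30 from B
Take 32 from A
Take 33 from A

Merged: [1, 5, 30, 32, 33, 47, 51, 95]


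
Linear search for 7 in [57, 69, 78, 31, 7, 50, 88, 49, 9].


i=0: 57!=7
i=1: 69!=7
i=2: 78!=7
i=3: 31!=7
i=4: 7==7 found!

Found at 4, 5 comps


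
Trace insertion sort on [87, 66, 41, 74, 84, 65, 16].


Initial: [87, 66, 41, 74, 84, 65, 16]
Insert 66: [66, 87, 41, 74, 84, 65, 16]
Insert 41: [41, 66, 87, 74, 84, 65, 16]
Insert 74: [41, 66, 74, 87, 84, 65, 16]
Insert 84: [41, 66, 74, 84, 87, 65, 16]
Insert 65: [41, 65, 66, 74, 84, 87, 16]
Insert 16: [16, 41, 65, 66, 74, 84, 87]

Sorted: [16, 41, 65, 66, 74, 84, 87]


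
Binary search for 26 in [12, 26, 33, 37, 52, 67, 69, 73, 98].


Step 1: lo=0, hi=8, mid=4, val=52
Step 2: lo=0, hi=3, mid=1, val=26

Found at index 1


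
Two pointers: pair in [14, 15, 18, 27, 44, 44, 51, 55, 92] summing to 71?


lo=0(14)+hi=8(92)=106
lo=0(14)+hi=7(55)=69
lo=1(15)+hi=7(55)=70
lo=2(18)+hi=7(55)=73
lo=2(18)+hi=6(51)=69
lo=3(27)+hi=6(51)=78
lo=3(27)+hi=5(44)=71

Yes: 27+44=71


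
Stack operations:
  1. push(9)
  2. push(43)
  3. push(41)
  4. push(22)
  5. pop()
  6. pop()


push(9) -> [9]
push(43) -> [9, 43]
push(41) -> [9, 43, 41]
push(22) -> [9, 43, 41, 22]
pop()->22, [9, 43, 41]
pop()->41, [9, 43]

Final stack: [9, 43]


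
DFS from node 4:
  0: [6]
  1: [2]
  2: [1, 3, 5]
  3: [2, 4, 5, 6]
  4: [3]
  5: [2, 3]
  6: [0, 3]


Visit 4, push [3]
Visit 3, push [6, 5, 2]
Visit 2, push [5, 1]
Visit 1, push []
Visit 5, push []
Visit 6, push [0]
Visit 0, push []

DFS order: [4, 3, 2, 1, 5, 6, 0]


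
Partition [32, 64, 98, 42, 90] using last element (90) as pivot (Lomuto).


Pivot: 90
  32 <= 90: advance i (no swap)
  64 <= 90: advance i (no swap)
  42 <= 90: swap -> [32, 64, 42, 98, 90]
Place pivot at 3: [32, 64, 42, 90, 98]

Partitioned: [32, 64, 42, 90, 98]


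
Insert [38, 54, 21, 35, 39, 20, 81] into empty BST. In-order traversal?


Insert 38: root
Insert 54: R from 38
Insert 21: L from 38
Insert 35: L from 38 -> R from 21
Insert 39: R from 38 -> L from 54
Insert 20: L from 38 -> L from 21
Insert 81: R from 38 -> R from 54

In-order: [20, 21, 35, 38, 39, 54, 81]


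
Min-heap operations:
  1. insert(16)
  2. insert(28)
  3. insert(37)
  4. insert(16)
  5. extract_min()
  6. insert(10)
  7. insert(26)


insert(16) -> [16]
insert(28) -> [16, 28]
insert(37) -> [16, 28, 37]
insert(16) -> [16, 16, 37, 28]
extract_min()->16, [16, 28, 37]
insert(10) -> [10, 16, 37, 28]
insert(26) -> [10, 16, 37, 28, 26]

Final heap: [10, 16, 37, 28, 26]


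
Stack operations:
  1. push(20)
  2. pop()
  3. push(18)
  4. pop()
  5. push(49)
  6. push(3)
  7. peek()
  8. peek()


push(20) -> [20]
pop()->20, []
push(18) -> [18]
pop()->18, []
push(49) -> [49]
push(3) -> [49, 3]
peek()->3
peek()->3

Final stack: [49, 3]


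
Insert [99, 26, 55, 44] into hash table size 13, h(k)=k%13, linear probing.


Insert 99: h=8 -> slot 8
Insert 26: h=0 -> slot 0
Insert 55: h=3 -> slot 3
Insert 44: h=5 -> slot 5

Table: [26, None, None, 55, None, 44, None, None, 99, None, None, None, None]


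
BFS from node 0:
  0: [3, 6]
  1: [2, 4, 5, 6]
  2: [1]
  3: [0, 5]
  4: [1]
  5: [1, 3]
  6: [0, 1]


Visit 0, enqueue [3, 6]
Visit 3, enqueue [5]
Visit 6, enqueue [1]
Visit 5, enqueue []
Visit 1, enqueue [2, 4]
Visit 2, enqueue []
Visit 4, enqueue []

BFS order: [0, 3, 6, 5, 1, 2, 4]


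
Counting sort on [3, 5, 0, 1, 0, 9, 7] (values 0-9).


Input: [3, 5, 0, 1, 0, 9, 7]
Counts: [2, 1, 0, 1, 0, 1, 0, 1, 0, 1]

Sorted: [0, 0, 1, 3, 5, 7, 9]


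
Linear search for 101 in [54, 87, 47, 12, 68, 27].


i=0: 54!=101
i=1: 87!=101
i=2: 47!=101
i=3: 12!=101
i=4: 68!=101
i=5: 27!=101

Not found, 6 comps


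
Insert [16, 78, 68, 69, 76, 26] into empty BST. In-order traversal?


Insert 16: root
Insert 78: R from 16
Insert 68: R from 16 -> L from 78
Insert 69: R from 16 -> L from 78 -> R from 68
Insert 76: R from 16 -> L from 78 -> R from 68 -> R from 69
Insert 26: R from 16 -> L from 78 -> L from 68

In-order: [16, 26, 68, 69, 76, 78]


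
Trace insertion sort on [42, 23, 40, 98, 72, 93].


Initial: [42, 23, 40, 98, 72, 93]
Insert 23: [23, 42, 40, 98, 72, 93]
Insert 40: [23, 40, 42, 98, 72, 93]
Insert 98: [23, 40, 42, 98, 72, 93]
Insert 72: [23, 40, 42, 72, 98, 93]
Insert 93: [23, 40, 42, 72, 93, 98]

Sorted: [23, 40, 42, 72, 93, 98]


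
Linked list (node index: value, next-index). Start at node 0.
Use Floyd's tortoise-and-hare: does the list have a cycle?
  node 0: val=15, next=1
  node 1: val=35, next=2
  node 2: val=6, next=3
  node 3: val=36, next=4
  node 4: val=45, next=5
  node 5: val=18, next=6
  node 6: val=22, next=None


Floyd's tortoise (slow, +1) and hare (fast, +2):
  init: slow=0, fast=0
  step 1: slow=1, fast=2
  step 2: slow=2, fast=4
  step 3: slow=3, fast=6
  step 4: fast -> None, no cycle

Cycle: no


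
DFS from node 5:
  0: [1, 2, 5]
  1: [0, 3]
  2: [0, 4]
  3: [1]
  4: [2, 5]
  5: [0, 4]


Visit 5, push [4, 0]
Visit 0, push [2, 1]
Visit 1, push [3]
Visit 3, push []
Visit 2, push [4]
Visit 4, push []

DFS order: [5, 0, 1, 3, 2, 4]


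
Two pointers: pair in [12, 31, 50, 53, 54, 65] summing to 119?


lo=0(12)+hi=5(65)=77
lo=1(31)+hi=5(65)=96
lo=2(50)+hi=5(65)=115
lo=3(53)+hi=5(65)=118
lo=4(54)+hi=5(65)=119

Yes: 54+65=119


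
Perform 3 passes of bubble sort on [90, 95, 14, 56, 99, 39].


Initial: [90, 95, 14, 56, 99, 39]
Pass 1: [90, 14, 56, 95, 39, 99] (3 swaps)
Pass 2: [14, 56, 90, 39, 95, 99] (3 swaps)
Pass 3: [14, 56, 39, 90, 95, 99] (1 swaps)

After 3 passes: [14, 56, 39, 90, 95, 99]


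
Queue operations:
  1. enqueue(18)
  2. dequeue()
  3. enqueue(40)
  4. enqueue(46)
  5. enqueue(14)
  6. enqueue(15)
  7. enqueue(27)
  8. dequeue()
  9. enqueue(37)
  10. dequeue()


enqueue(18) -> [18]
dequeue()->18, []
enqueue(40) -> [40]
enqueue(46) -> [40, 46]
enqueue(14) -> [40, 46, 14]
enqueue(15) -> [40, 46, 14, 15]
enqueue(27) -> [40, 46, 14, 15, 27]
dequeue()->40, [46, 14, 15, 27]
enqueue(37) -> [46, 14, 15, 27, 37]
dequeue()->46, [14, 15, 27, 37]

Final queue: [14, 15, 27, 37]


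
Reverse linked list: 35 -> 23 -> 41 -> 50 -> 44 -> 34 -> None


Step 1: curr=35, set curr.next=prev(None) | reversed so far: 35
Step 2: curr=23, set curr.next=prev(35) | reversed so far: 23 -> 35
Step 3: curr=41, set curr.next=prev(23) | reversed so far: 41 -> 23 -> 35
Step 4: curr=50, set curr.next=prev(41) | reversed so far: 50 -> 41 -> 23 -> 35
Step 5: curr=44, set curr.next=prev(50) | reversed so far: 44 -> 50 -> 41 -> 23 -> 35
Step 6: curr=34, set curr.next=prev(44) | reversed so far: 34 -> 44 -> 50 -> 41 -> 23 -> 35

34 -> 44 -> 50 -> 41 -> 23 -> 35 -> None


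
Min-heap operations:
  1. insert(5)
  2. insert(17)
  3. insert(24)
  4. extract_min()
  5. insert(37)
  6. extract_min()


insert(5) -> [5]
insert(17) -> [5, 17]
insert(24) -> [5, 17, 24]
extract_min()->5, [17, 24]
insert(37) -> [17, 24, 37]
extract_min()->17, [24, 37]

Final heap: [24, 37]


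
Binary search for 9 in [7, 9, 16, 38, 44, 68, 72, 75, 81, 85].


Step 1: lo=0, hi=9, mid=4, val=44
Step 2: lo=0, hi=3, mid=1, val=9

Found at index 1


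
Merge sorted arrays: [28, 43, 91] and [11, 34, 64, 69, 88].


Take 11 from B
Take 28 from A
Take 34 from B
Take 43 from A
Take 64 from B
Take 69 from B
Take 88 from B

Merged: [11, 28, 34, 43, 64, 69, 88, 91]


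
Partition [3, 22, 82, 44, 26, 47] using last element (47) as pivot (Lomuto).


Pivot: 47
  3 <= 47: advance i (no swap)
  22 <= 47: advance i (no swap)
  44 <= 47: swap -> [3, 22, 44, 82, 26, 47]
  26 <= 47: swap -> [3, 22, 44, 26, 82, 47]
Place pivot at 4: [3, 22, 44, 26, 47, 82]

Partitioned: [3, 22, 44, 26, 47, 82]


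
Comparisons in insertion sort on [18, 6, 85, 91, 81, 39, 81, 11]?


Algorithm: insertion sort
Input: [18, 6, 85, 91, 81, 39, 81, 11]
Sorted: [6, 11, 18, 39, 81, 81, 85, 91]

20


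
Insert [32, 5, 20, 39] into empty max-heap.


Insert 32: [32]
Insert 5: [32, 5]
Insert 20: [32, 5, 20]
Insert 39: [39, 32, 20, 5]

Final heap: [39, 32, 20, 5]


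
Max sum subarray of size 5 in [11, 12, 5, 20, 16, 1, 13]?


[0:5]: 64
[1:6]: 54
[2:7]: 55

Max: 64 at [0:5]


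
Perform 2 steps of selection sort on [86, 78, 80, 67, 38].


Initial: [86, 78, 80, 67, 38]
Step 1: min=38 at 4
  Swap: [38, 78, 80, 67, 86]
Step 2: min=67 at 3
  Swap: [38, 67, 80, 78, 86]

After 2 steps: [38, 67, 80, 78, 86]


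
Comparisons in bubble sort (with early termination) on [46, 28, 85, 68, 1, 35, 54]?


Algorithm: bubble sort (with early termination)
Input: [46, 28, 85, 68, 1, 35, 54]
Sorted: [1, 28, 35, 46, 54, 68, 85]

20


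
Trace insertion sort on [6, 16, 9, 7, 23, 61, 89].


Initial: [6, 16, 9, 7, 23, 61, 89]
Insert 16: [6, 16, 9, 7, 23, 61, 89]
Insert 9: [6, 9, 16, 7, 23, 61, 89]
Insert 7: [6, 7, 9, 16, 23, 61, 89]
Insert 23: [6, 7, 9, 16, 23, 61, 89]
Insert 61: [6, 7, 9, 16, 23, 61, 89]
Insert 89: [6, 7, 9, 16, 23, 61, 89]

Sorted: [6, 7, 9, 16, 23, 61, 89]


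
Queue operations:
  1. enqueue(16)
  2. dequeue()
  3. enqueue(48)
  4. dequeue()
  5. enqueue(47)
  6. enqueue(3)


enqueue(16) -> [16]
dequeue()->16, []
enqueue(48) -> [48]
dequeue()->48, []
enqueue(47) -> [47]
enqueue(3) -> [47, 3]

Final queue: [47, 3]


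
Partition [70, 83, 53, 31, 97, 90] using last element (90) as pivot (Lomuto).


Pivot: 90
  70 <= 90: advance i (no swap)
  83 <= 90: advance i (no swap)
  53 <= 90: advance i (no swap)
  31 <= 90: advance i (no swap)
Place pivot at 4: [70, 83, 53, 31, 90, 97]

Partitioned: [70, 83, 53, 31, 90, 97]


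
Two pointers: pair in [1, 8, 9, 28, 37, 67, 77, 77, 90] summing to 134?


lo=0(1)+hi=8(90)=91
lo=1(8)+hi=8(90)=98
lo=2(9)+hi=8(90)=99
lo=3(28)+hi=8(90)=118
lo=4(37)+hi=8(90)=127
lo=5(67)+hi=8(90)=157
lo=5(67)+hi=7(77)=144
lo=5(67)+hi=6(77)=144

No pair found


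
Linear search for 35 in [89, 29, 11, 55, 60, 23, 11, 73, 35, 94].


i=0: 89!=35
i=1: 29!=35
i=2: 11!=35
i=3: 55!=35
i=4: 60!=35
i=5: 23!=35
i=6: 11!=35
i=7: 73!=35
i=8: 35==35 found!

Found at 8, 9 comps


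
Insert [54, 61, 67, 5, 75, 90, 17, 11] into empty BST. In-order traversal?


Insert 54: root
Insert 61: R from 54
Insert 67: R from 54 -> R from 61
Insert 5: L from 54
Insert 75: R from 54 -> R from 61 -> R from 67
Insert 90: R from 54 -> R from 61 -> R from 67 -> R from 75
Insert 17: L from 54 -> R from 5
Insert 11: L from 54 -> R from 5 -> L from 17

In-order: [5, 11, 17, 54, 61, 67, 75, 90]


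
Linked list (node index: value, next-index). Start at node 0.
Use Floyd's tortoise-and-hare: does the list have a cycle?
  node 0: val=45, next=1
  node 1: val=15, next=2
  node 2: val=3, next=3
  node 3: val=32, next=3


Floyd's tortoise (slow, +1) and hare (fast, +2):
  init: slow=0, fast=0
  step 1: slow=1, fast=2
  step 2: slow=2, fast=3
  step 3: slow=3, fast=3
  slow == fast at node 3: cycle detected

Cycle: yes


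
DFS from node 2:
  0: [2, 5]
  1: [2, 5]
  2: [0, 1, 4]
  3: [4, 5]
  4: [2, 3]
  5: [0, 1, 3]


Visit 2, push [4, 1, 0]
Visit 0, push [5]
Visit 5, push [3, 1]
Visit 1, push []
Visit 3, push [4]
Visit 4, push []

DFS order: [2, 0, 5, 1, 3, 4]


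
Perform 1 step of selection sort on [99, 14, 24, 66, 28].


Initial: [99, 14, 24, 66, 28]
Step 1: min=14 at 1
  Swap: [14, 99, 24, 66, 28]

After 1 step: [14, 99, 24, 66, 28]


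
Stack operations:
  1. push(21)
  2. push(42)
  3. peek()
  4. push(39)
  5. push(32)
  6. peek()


push(21) -> [21]
push(42) -> [21, 42]
peek()->42
push(39) -> [21, 42, 39]
push(32) -> [21, 42, 39, 32]
peek()->32

Final stack: [21, 42, 39, 32]


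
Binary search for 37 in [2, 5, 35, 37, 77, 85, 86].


Step 1: lo=0, hi=6, mid=3, val=37

Found at index 3


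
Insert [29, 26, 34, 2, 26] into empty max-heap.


Insert 29: [29]
Insert 26: [29, 26]
Insert 34: [34, 26, 29]
Insert 2: [34, 26, 29, 2]
Insert 26: [34, 26, 29, 2, 26]

Final heap: [34, 26, 29, 2, 26]


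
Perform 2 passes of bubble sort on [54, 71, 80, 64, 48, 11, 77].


Initial: [54, 71, 80, 64, 48, 11, 77]
Pass 1: [54, 71, 64, 48, 11, 77, 80] (4 swaps)
Pass 2: [54, 64, 48, 11, 71, 77, 80] (3 swaps)

After 2 passes: [54, 64, 48, 11, 71, 77, 80]


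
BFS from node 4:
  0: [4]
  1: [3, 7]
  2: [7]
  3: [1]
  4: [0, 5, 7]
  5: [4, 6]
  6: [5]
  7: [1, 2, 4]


Visit 4, enqueue [0, 5, 7]
Visit 0, enqueue []
Visit 5, enqueue [6]
Visit 7, enqueue [1, 2]
Visit 6, enqueue []
Visit 1, enqueue [3]
Visit 2, enqueue []
Visit 3, enqueue []

BFS order: [4, 0, 5, 7, 6, 1, 2, 3]


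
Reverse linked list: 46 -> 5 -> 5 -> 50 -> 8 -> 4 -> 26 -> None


Step 1: curr=46, set curr.next=prev(None) | reversed so far: 46
Step 2: curr=5, set curr.next=prev(46) | reversed so far: 5 -> 46
Step 3: curr=5, set curr.next=prev(5) | reversed so far: 5 -> 5 -> 46
Step 4: curr=50, set curr.next=prev(5) | reversed so far: 50 -> 5 -> 5 -> 46
Step 5: curr=8, set curr.next=prev(50) | reversed so far: 8 -> 50 -> 5 -> 5 -> 46
Step 6: curr=4, set curr.next=prev(8) | reversed so far: 4 -> 8 -> 50 -> 5 -> 5 -> 46
Step 7: curr=26, set curr.next=prev(4) | reversed so far: 26 -> 4 -> 8 -> 50 -> 5 -> 5 -> 46

26 -> 4 -> 8 -> 50 -> 5 -> 5 -> 46 -> None


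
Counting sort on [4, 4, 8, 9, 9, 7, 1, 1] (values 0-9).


Input: [4, 4, 8, 9, 9, 7, 1, 1]
Counts: [0, 2, 0, 0, 2, 0, 0, 1, 1, 2]

Sorted: [1, 1, 4, 4, 7, 8, 9, 9]


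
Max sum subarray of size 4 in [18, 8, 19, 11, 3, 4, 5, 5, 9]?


[0:4]: 56
[1:5]: 41
[2:6]: 37
[3:7]: 23
[4:8]: 17
[5:9]: 23

Max: 56 at [0:4]


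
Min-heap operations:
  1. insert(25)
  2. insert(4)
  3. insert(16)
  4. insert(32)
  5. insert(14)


insert(25) -> [25]
insert(4) -> [4, 25]
insert(16) -> [4, 25, 16]
insert(32) -> [4, 25, 16, 32]
insert(14) -> [4, 14, 16, 32, 25]

Final heap: [4, 14, 16, 32, 25]


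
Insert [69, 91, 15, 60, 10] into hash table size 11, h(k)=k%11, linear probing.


Insert 69: h=3 -> slot 3
Insert 91: h=3, 1 probes -> slot 4
Insert 15: h=4, 1 probes -> slot 5
Insert 60: h=5, 1 probes -> slot 6
Insert 10: h=10 -> slot 10

Table: [None, None, None, 69, 91, 15, 60, None, None, None, 10]


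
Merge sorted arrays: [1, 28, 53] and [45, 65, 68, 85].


Take 1 from A
Take 28 from A
Take 45 from B
Take 53 from A

Merged: [1, 28, 45, 53, 65, 68, 85]


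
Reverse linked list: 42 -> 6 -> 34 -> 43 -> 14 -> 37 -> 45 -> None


Step 1: curr=42, set curr.next=prev(None) | reversed so far: 42
Step 2: curr=6, set curr.next=prev(42) | reversed so far: 6 -> 42
Step 3: curr=34, set curr.next=prev(6) | reversed so far: 34 -> 6 -> 42
Step 4: curr=43, set curr.next=prev(34) | reversed so far: 43 -> 34 -> 6 -> 42
Step 5: curr=14, set curr.next=prev(43) | reversed so far: 14 -> 43 -> 34 -> 6 -> 42
Step 6: curr=37, set curr.next=prev(14) | reversed so far: 37 -> 14 -> 43 -> 34 -> 6 -> 42
Step 7: curr=45, set curr.next=prev(37) | reversed so far: 45 -> 37 -> 14 -> 43 -> 34 -> 6 -> 42

45 -> 37 -> 14 -> 43 -> 34 -> 6 -> 42 -> None


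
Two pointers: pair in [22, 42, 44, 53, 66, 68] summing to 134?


lo=0(22)+hi=5(68)=90
lo=1(42)+hi=5(68)=110
lo=2(44)+hi=5(68)=112
lo=3(53)+hi=5(68)=121
lo=4(66)+hi=5(68)=134

Yes: 66+68=134


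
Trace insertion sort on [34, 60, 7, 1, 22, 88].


Initial: [34, 60, 7, 1, 22, 88]
Insert 60: [34, 60, 7, 1, 22, 88]
Insert 7: [7, 34, 60, 1, 22, 88]
Insert 1: [1, 7, 34, 60, 22, 88]
Insert 22: [1, 7, 22, 34, 60, 88]
Insert 88: [1, 7, 22, 34, 60, 88]

Sorted: [1, 7, 22, 34, 60, 88]


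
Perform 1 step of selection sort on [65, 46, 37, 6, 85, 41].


Initial: [65, 46, 37, 6, 85, 41]
Step 1: min=6 at 3
  Swap: [6, 46, 37, 65, 85, 41]

After 1 step: [6, 46, 37, 65, 85, 41]


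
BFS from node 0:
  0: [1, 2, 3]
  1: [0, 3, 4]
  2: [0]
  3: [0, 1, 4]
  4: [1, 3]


Visit 0, enqueue [1, 2, 3]
Visit 1, enqueue [4]
Visit 2, enqueue []
Visit 3, enqueue []
Visit 4, enqueue []

BFS order: [0, 1, 2, 3, 4]


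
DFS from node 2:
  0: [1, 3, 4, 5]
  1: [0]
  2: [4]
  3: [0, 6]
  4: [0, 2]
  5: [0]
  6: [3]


Visit 2, push [4]
Visit 4, push [0]
Visit 0, push [5, 3, 1]
Visit 1, push []
Visit 3, push [6]
Visit 6, push []
Visit 5, push []

DFS order: [2, 4, 0, 1, 3, 6, 5]


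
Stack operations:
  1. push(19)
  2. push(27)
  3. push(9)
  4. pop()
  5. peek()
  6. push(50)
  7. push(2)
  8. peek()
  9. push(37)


push(19) -> [19]
push(27) -> [19, 27]
push(9) -> [19, 27, 9]
pop()->9, [19, 27]
peek()->27
push(50) -> [19, 27, 50]
push(2) -> [19, 27, 50, 2]
peek()->2
push(37) -> [19, 27, 50, 2, 37]

Final stack: [19, 27, 50, 2, 37]


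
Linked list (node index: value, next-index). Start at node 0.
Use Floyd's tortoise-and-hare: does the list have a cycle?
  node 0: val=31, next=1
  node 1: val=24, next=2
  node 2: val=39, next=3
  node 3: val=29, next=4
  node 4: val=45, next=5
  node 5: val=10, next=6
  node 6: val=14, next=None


Floyd's tortoise (slow, +1) and hare (fast, +2):
  init: slow=0, fast=0
  step 1: slow=1, fast=2
  step 2: slow=2, fast=4
  step 3: slow=3, fast=6
  step 4: fast -> None, no cycle

Cycle: no


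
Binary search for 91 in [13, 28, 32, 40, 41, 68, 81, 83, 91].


Step 1: lo=0, hi=8, mid=4, val=41
Step 2: lo=5, hi=8, mid=6, val=81
Step 3: lo=7, hi=8, mid=7, val=83
Step 4: lo=8, hi=8, mid=8, val=91

Found at index 8


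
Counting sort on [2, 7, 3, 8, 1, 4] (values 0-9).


Input: [2, 7, 3, 8, 1, 4]
Counts: [0, 1, 1, 1, 1, 0, 0, 1, 1, 0]

Sorted: [1, 2, 3, 4, 7, 8]


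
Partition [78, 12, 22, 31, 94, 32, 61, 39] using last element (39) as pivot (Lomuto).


Pivot: 39
  12 <= 39: swap -> [12, 78, 22, 31, 94, 32, 61, 39]
  22 <= 39: swap -> [12, 22, 78, 31, 94, 32, 61, 39]
  31 <= 39: swap -> [12, 22, 31, 78, 94, 32, 61, 39]
  32 <= 39: swap -> [12, 22, 31, 32, 94, 78, 61, 39]
Place pivot at 4: [12, 22, 31, 32, 39, 78, 61, 94]

Partitioned: [12, 22, 31, 32, 39, 78, 61, 94]


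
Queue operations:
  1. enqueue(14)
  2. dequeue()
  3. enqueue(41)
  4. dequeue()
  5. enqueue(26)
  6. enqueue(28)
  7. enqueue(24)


enqueue(14) -> [14]
dequeue()->14, []
enqueue(41) -> [41]
dequeue()->41, []
enqueue(26) -> [26]
enqueue(28) -> [26, 28]
enqueue(24) -> [26, 28, 24]

Final queue: [26, 28, 24]


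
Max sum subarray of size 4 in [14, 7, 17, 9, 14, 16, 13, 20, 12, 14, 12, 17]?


[0:4]: 47
[1:5]: 47
[2:6]: 56
[3:7]: 52
[4:8]: 63
[5:9]: 61
[6:10]: 59
[7:11]: 58
[8:12]: 55

Max: 63 at [4:8]


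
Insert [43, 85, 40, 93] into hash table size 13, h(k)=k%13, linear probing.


Insert 43: h=4 -> slot 4
Insert 85: h=7 -> slot 7
Insert 40: h=1 -> slot 1
Insert 93: h=2 -> slot 2

Table: [None, 40, 93, None, 43, None, None, 85, None, None, None, None, None]


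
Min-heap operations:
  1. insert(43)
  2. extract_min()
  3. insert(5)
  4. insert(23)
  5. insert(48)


insert(43) -> [43]
extract_min()->43, []
insert(5) -> [5]
insert(23) -> [5, 23]
insert(48) -> [5, 23, 48]

Final heap: [5, 23, 48]
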